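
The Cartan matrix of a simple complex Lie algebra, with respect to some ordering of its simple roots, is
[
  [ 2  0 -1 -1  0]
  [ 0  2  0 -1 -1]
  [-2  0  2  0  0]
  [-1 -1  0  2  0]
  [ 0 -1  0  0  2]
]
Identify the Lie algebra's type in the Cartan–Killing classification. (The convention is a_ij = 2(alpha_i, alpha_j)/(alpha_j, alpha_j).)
The matrix has rank 5 with 2's on the diagonal. Reading the off-diagonal entries as Dynkin edges (a single edge where a_ij = a_ji = -1; a double or triple edge where a_ij * a_ji = 2 or 3), the diagram is a chain of 5 nodes with a double edge at one end; the terminal node there is the unique long simple root (C_5). One simple-root ordering that puts it in standard form is (alpha_5, alpha_2, alpha_4, alpha_1, alpha_3). So the algebra is type C_5, i.e. sp(10).

C_5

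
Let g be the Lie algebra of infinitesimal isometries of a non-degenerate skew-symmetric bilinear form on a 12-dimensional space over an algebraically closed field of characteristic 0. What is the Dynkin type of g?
type C_6

This is sp(12), which has dimension 12(12+1)/2 = 78 and rank 12/2 = 6. In the classification of classical Lie algebras, the symplectic algebra sp(2n) has type C_n; here n = 6, so the Dynkin diagram is a chain of 6 nodes with a double edge at one end; the terminal node there is the unique long simple root (C_6). Hence the type is C_6.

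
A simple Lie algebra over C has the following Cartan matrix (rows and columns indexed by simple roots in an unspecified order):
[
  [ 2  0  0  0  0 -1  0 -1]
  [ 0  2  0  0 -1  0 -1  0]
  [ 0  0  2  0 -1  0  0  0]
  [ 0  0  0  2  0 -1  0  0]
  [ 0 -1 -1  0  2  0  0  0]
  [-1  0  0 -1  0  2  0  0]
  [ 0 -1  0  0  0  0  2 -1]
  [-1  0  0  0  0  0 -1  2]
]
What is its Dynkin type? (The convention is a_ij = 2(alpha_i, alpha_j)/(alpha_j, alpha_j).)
A8

The matrix has rank 8 with 2's on the diagonal. Reading the off-diagonal entries as Dynkin edges (a single edge where a_ij = a_ji = -1; a double or triple edge where a_ij * a_ji = 2 or 3), the diagram is a chain of 8 nodes with single edges (A_8). One simple-root ordering that puts it in standard form is (alpha_4, alpha_6, alpha_1, alpha_8, alpha_7, alpha_2, alpha_5, alpha_3). So the algebra is type A_8, i.e. sl(9).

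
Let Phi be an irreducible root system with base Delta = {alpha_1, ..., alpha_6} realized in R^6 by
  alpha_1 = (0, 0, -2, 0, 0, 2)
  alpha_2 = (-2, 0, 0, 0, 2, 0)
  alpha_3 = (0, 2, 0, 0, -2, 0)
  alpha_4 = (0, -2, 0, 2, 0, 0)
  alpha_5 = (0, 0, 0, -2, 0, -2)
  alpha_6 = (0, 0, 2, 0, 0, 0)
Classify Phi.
Compute the Cartan integers a_ij = 2(alpha_i, alpha_j)/(alpha_j, alpha_j); the resulting 6x6 Cartan matrix is
[[2, 0, 0, 0, -1, -2], [0, 2, -1, 0, 0, 0], [0, -1, 2, -1, 0, 0], [0, 0, -1, 2, -1, 0], [-1, 0, 0, -1, 2, 0], [-1, 0, 0, 0, 0, 2]].
The roots have two lengths (squared-length ratio 2:1); the short ones are alpha_{6}. The associated Dynkin diagram is a chain of 6 nodes with a double edge at one end; the terminal node there is the unique short simple root (B_6), so the type is B_6 (the algebra so(13)).

B_6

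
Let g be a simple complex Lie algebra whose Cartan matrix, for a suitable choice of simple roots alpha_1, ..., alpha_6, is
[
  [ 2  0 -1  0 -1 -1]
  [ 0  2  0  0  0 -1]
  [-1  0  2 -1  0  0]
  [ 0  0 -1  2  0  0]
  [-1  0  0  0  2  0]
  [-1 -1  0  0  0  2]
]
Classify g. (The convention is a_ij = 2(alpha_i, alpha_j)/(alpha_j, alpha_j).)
The matrix has rank 6 with 2's on the diagonal. Reading the off-diagonal entries as Dynkin edges (a single edge where a_ij = a_ji = -1; a double or triple edge where a_ij * a_ji = 2 or 3), the diagram is a chain of 5 nodes with one extra node attached to the third node from one end (E_6). One simple-root ordering that puts it in standard form is (alpha_4, alpha_5, alpha_3, alpha_1, alpha_6, alpha_2). So the algebra is type E_6.

type E_6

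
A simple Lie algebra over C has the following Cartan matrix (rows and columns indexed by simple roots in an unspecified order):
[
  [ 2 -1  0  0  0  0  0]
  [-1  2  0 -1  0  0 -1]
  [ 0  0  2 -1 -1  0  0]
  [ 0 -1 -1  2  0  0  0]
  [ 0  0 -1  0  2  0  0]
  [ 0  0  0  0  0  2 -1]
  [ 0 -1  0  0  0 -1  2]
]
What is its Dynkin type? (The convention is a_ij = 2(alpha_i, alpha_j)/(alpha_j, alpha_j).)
The matrix has rank 7 with 2's on the diagonal. Reading the off-diagonal entries as Dynkin edges (a single edge where a_ij = a_ji = -1; a double or triple edge where a_ij * a_ji = 2 or 3), the diagram is a chain of 6 nodes with one extra node attached to the third node from one end (E_7). One simple-root ordering that puts it in standard form is (alpha_6, alpha_1, alpha_7, alpha_2, alpha_4, alpha_3, alpha_5). So the algebra is type E_7.

type E_7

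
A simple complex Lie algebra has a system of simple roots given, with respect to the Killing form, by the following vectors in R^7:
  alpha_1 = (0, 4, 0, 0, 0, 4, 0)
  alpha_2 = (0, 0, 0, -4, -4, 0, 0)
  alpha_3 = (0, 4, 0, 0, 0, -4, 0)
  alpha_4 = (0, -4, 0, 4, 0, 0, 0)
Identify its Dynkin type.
Compute the Cartan integers a_ij = 2(alpha_i, alpha_j)/(alpha_j, alpha_j); the resulting 4x4 Cartan matrix is
[[2, 0, 0, -1], [0, 2, 0, -1], [0, 0, 2, -1], [-1, -1, -1, 2]].
All simple roots have the same length, so the diagram is simply laced. The associated Dynkin diagram is a chain of 2 nodes with a fork of two nodes at one end (D_4), so the type is D_4 (the algebra so(8)).

type D_4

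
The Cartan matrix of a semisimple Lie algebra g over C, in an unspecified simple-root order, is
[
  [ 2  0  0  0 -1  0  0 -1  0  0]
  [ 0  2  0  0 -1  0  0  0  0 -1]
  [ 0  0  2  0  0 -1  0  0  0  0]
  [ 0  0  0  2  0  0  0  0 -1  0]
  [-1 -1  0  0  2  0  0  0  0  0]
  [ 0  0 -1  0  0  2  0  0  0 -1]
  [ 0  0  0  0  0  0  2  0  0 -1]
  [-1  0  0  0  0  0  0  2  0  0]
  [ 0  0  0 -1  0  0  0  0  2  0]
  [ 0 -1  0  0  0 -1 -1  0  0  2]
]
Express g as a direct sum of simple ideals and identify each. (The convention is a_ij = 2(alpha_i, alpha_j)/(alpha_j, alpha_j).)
The diagram associated to this matrix has two connected components: the simple roots {alpha_4, alpha_9} form a chain of 2 nodes with single edges (A_2), and {alpha_1, alpha_2, alpha_3, alpha_5, alpha_6, alpha_7, alpha_8, alpha_10} form a chain of 7 nodes with one extra node attached to the third node from one end (E_8). A semisimple Lie algebra decomposes uniquely as the direct sum of simple ideals, one per connected component of its Dynkin diagram, so g ≅ A_2 ⊕ E_8 (dimension 8 + 248 = 256).

A_2 (sl(3)) ⊕ E_8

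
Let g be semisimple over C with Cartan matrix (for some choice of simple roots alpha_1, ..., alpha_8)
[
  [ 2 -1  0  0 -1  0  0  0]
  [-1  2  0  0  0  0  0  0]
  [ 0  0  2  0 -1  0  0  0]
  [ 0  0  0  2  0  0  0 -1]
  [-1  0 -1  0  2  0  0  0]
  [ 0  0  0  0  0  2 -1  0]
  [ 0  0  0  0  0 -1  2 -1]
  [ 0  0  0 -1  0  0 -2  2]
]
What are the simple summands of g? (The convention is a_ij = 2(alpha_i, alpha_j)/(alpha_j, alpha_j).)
A_4 (sl(5)) + F_4

The diagram associated to this matrix has two connected components: the simple roots {alpha_1, alpha_2, alpha_3, alpha_5} form a chain of 4 nodes with single edges (A_4), and {alpha_4, alpha_6, alpha_7, alpha_8} form a chain of 4 nodes with a double edge between the middle two (F_4). A semisimple Lie algebra decomposes uniquely as the direct sum of simple ideals, one per connected component of its Dynkin diagram, so g ≅ A_4 ⊕ F_4 (dimension 24 + 52 = 76).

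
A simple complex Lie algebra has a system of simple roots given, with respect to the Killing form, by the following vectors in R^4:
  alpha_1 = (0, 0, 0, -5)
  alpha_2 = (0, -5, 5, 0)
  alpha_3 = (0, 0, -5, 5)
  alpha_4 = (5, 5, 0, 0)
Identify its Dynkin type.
type B_4

Compute the Cartan integers a_ij = 2(alpha_i, alpha_j)/(alpha_j, alpha_j); the resulting 4x4 Cartan matrix is
[[2, 0, -1, 0], [0, 2, -1, -1], [-2, -1, 2, 0], [0, -1, 0, 2]].
The roots have two lengths (squared-length ratio 2:1); the short ones are alpha_{1}. The associated Dynkin diagram is a chain of 4 nodes with a double edge at one end; the terminal node there is the unique short simple root (B_4), so the type is B_4 (the algebra so(9)).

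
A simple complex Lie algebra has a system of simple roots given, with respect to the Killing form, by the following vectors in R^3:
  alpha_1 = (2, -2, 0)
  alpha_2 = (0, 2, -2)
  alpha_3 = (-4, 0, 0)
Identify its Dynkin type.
C_3 (sp(6))

Compute the Cartan integers a_ij = 2(alpha_i, alpha_j)/(alpha_j, alpha_j); the resulting 3x3 Cartan matrix is
[[2, -1, -1], [-1, 2, 0], [-2, 0, 2]].
The roots have two lengths (squared-length ratio 2:1); the short ones are alpha_{1,2}. The associated Dynkin diagram is a chain of 3 nodes with a double edge at one end; the terminal node there is the unique long simple root (C_3), so the type is C_3 (the algebra sp(6)).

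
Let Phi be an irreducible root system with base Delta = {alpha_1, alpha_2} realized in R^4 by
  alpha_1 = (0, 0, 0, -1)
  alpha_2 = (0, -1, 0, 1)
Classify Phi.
B_2 (so(5))

Compute the Cartan integers a_ij = 2(alpha_i, alpha_j)/(alpha_j, alpha_j); the resulting 2x2 Cartan matrix is
[[2, -1], [-2, 2]].
The roots have two lengths (squared-length ratio 2:1); the short ones are alpha_{1}. The associated Dynkin diagram is a chain of 2 nodes with a double edge at one end; the terminal node there is the unique short simple root (B_2), so the type is B_2 (the algebra so(5)).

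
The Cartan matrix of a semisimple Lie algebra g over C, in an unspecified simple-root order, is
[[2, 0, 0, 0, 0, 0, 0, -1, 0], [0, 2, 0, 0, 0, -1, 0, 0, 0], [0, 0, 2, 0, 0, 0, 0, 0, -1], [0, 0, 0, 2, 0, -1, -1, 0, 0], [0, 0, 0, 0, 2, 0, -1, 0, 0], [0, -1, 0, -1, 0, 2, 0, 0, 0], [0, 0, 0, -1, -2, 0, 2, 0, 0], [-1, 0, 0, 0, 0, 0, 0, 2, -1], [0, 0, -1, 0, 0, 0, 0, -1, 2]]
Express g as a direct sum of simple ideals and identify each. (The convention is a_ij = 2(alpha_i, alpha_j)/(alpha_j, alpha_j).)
A4 ⊕ B5

The diagram associated to this matrix has two connected components: the simple roots {alpha_1, alpha_3, alpha_8, alpha_9} form a chain of 4 nodes with single edges (A_4), and {alpha_2, alpha_4, alpha_5, alpha_6, alpha_7} form a chain of 5 nodes with a double edge at one end; the terminal node there is the unique short simple root (B_5). A semisimple Lie algebra decomposes uniquely as the direct sum of simple ideals, one per connected component of its Dynkin diagram, so g ≅ A_4 ⊕ B_5 (dimension 24 + 55 = 79).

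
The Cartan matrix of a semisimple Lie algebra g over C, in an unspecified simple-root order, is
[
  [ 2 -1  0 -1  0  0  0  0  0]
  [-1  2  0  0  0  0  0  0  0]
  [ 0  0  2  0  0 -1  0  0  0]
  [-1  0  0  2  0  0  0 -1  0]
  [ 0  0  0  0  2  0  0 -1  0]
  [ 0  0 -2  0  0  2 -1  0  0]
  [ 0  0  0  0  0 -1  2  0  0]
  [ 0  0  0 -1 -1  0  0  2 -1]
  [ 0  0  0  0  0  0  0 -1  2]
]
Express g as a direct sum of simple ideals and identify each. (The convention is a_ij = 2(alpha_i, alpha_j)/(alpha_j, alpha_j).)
type B_3 ⊕ type D_6

The diagram associated to this matrix has two connected components: the simple roots {alpha_3, alpha_6, alpha_7} form a chain of 3 nodes with a double edge at one end; the terminal node there is the unique short simple root (B_3), and {alpha_1, alpha_2, alpha_4, alpha_5, alpha_8, alpha_9} form a chain of 4 nodes with a fork of two nodes at one end (D_6). A semisimple Lie algebra decomposes uniquely as the direct sum of simple ideals, one per connected component of its Dynkin diagram, so g ≅ B_3 ⊕ D_6 (dimension 21 + 66 = 87).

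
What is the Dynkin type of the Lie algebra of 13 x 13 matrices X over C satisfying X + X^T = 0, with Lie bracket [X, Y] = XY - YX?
This is so(13) with 13 odd, which has dimension 13(13-1)/2 = 78 and rank (13-1)/2 = 6. In the classification of classical Lie algebras, the orthogonal algebra so(2n+1) in an odd number of variables has type B_n; here n = 6, so the Dynkin diagram is a chain of 6 nodes with a double edge at one end; the terminal node there is the unique short simple root (B_6). Hence the type is B_6.

B6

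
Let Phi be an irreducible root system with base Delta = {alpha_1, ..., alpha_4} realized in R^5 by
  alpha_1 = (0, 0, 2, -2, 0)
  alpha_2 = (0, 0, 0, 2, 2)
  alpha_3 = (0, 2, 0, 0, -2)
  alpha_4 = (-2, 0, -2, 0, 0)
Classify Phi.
Compute the Cartan integers a_ij = 2(alpha_i, alpha_j)/(alpha_j, alpha_j); the resulting 4x4 Cartan matrix is
[[2, -1, 0, -1], [-1, 2, -1, 0], [0, -1, 2, 0], [-1, 0, 0, 2]].
All simple roots have the same length, so the diagram is simply laced. The associated Dynkin diagram is a chain of 4 nodes with single edges (A_4), so the type is A_4 (the algebra sl(5)).

type A_4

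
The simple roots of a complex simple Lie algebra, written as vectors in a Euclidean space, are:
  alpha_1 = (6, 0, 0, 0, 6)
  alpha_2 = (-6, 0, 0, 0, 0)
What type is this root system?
Compute the Cartan integers a_ij = 2(alpha_i, alpha_j)/(alpha_j, alpha_j); the resulting 2x2 Cartan matrix is
[[2, -2], [-1, 2]].
The roots have two lengths (squared-length ratio 2:1); the short ones are alpha_{2}. The associated Dynkin diagram is a chain of 2 nodes with a double edge at one end; the terminal node there is the unique short simple root (B_2), so the type is B_2 (the algebra so(5)).

B_2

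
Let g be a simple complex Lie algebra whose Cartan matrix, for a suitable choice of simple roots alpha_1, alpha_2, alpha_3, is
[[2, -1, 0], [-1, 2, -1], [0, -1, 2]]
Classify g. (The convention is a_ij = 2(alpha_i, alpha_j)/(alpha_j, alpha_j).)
A3

The matrix has rank 3 with 2's on the diagonal. Reading the off-diagonal entries as Dynkin edges (a single edge where a_ij = a_ji = -1; a double or triple edge where a_ij * a_ji = 2 or 3), the diagram is a chain of 3 nodes with single edges (A_3). One simple-root ordering that puts it in standard form is (alpha_1, alpha_2, alpha_3). So the algebra is type A_3, i.e. sl(4).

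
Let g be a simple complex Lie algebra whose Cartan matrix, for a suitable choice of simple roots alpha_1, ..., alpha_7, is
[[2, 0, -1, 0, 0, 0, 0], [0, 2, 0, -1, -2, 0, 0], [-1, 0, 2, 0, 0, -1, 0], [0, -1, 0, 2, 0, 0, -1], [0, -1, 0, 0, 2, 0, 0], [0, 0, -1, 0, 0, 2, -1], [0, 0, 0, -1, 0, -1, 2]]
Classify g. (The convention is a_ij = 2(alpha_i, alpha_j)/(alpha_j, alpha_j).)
The matrix has rank 7 with 2's on the diagonal. Reading the off-diagonal entries as Dynkin edges (a single edge where a_ij = a_ji = -1; a double or triple edge where a_ij * a_ji = 2 or 3), the diagram is a chain of 7 nodes with a double edge at one end; the terminal node there is the unique short simple root (B_7). One simple-root ordering that puts it in standard form is (alpha_1, alpha_3, alpha_6, alpha_7, alpha_4, alpha_2, alpha_5). So the algebra is type B_7, i.e. so(15).

B_7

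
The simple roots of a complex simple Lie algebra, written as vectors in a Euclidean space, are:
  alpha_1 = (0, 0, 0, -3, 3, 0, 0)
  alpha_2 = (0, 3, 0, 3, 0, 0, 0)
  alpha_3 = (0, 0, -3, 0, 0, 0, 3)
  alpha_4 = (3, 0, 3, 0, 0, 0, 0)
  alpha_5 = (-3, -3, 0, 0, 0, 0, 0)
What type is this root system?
Compute the Cartan integers a_ij = 2(alpha_i, alpha_j)/(alpha_j, alpha_j); the resulting 5x5 Cartan matrix is
[[2, -1, 0, 0, 0], [-1, 2, 0, 0, -1], [0, 0, 2, -1, 0], [0, 0, -1, 2, -1], [0, -1, 0, -1, 2]].
All simple roots have the same length, so the diagram is simply laced. The associated Dynkin diagram is a chain of 5 nodes with single edges (A_5), so the type is A_5 (the algebra sl(6)).

A_5 (sl(6))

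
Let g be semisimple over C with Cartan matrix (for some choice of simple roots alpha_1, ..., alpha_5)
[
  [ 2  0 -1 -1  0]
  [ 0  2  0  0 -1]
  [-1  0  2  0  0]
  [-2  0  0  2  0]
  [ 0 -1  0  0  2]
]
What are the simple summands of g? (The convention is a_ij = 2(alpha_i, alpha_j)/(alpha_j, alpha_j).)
A_2 + C_3

The diagram associated to this matrix has two connected components: the simple roots {alpha_2, alpha_5} form a chain of 2 nodes with single edges (A_2), and {alpha_1, alpha_3, alpha_4} form a chain of 3 nodes with a double edge at one end; the terminal node there is the unique long simple root (C_3). A semisimple Lie algebra decomposes uniquely as the direct sum of simple ideals, one per connected component of its Dynkin diagram, so g ≅ A_2 ⊕ C_3 (dimension 8 + 21 = 29).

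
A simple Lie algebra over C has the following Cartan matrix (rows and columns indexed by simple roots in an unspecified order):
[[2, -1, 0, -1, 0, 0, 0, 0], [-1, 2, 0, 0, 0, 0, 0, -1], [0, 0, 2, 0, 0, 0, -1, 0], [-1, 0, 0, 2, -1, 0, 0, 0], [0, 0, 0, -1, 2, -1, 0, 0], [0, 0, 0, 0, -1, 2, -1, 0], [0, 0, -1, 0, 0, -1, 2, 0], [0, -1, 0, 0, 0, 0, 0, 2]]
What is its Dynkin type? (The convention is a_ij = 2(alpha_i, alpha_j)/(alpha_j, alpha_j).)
The matrix has rank 8 with 2's on the diagonal. Reading the off-diagonal entries as Dynkin edges (a single edge where a_ij = a_ji = -1; a double or triple edge where a_ij * a_ji = 2 or 3), the diagram is a chain of 8 nodes with single edges (A_8). One simple-root ordering that puts it in standard form is (alpha_3, alpha_7, alpha_6, alpha_5, alpha_4, alpha_1, alpha_2, alpha_8). So the algebra is type A_8, i.e. sl(9).

type A_8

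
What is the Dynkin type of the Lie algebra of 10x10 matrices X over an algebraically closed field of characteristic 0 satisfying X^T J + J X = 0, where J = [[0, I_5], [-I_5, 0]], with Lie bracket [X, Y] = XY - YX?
C_5

This is sp(10), which has dimension 10(10+1)/2 = 55 and rank 10/2 = 5. In the classification of classical Lie algebras, the symplectic algebra sp(2n) has type C_n; here n = 5, so the Dynkin diagram is a chain of 5 nodes with a double edge at one end; the terminal node there is the unique long simple root (C_5). Hence the type is C_5.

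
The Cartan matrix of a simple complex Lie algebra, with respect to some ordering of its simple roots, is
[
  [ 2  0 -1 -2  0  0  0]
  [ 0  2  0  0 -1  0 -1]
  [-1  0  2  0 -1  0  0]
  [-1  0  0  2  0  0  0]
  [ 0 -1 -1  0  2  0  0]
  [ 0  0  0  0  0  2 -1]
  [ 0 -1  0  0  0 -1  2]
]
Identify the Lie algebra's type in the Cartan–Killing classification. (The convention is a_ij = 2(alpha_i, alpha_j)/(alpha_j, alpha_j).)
B7

The matrix has rank 7 with 2's on the diagonal. Reading the off-diagonal entries as Dynkin edges (a single edge where a_ij = a_ji = -1; a double or triple edge where a_ij * a_ji = 2 or 3), the diagram is a chain of 7 nodes with a double edge at one end; the terminal node there is the unique short simple root (B_7). One simple-root ordering that puts it in standard form is (alpha_6, alpha_7, alpha_2, alpha_5, alpha_3, alpha_1, alpha_4). So the algebra is type B_7, i.e. so(15).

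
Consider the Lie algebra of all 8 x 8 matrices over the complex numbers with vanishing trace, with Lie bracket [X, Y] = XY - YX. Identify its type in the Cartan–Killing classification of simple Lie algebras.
This is sl(8), which has dimension 8^2 - 1 = 63 and rank 8 - 1 = 7 (a Cartan subalgebra is the diagonal traceless matrices). In the classification of classical Lie algebras, the special linear algebra sl(n+1) has type A_n; here n = 7, so the Dynkin diagram is a chain of 7 nodes with single edges (A_7). Hence the type is A_7.

type A_7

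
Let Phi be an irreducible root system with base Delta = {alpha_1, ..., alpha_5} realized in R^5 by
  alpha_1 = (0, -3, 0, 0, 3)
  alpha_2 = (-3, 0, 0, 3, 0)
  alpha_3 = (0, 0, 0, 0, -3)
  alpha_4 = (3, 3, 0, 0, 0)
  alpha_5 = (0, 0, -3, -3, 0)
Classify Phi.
B_5 (so(11))

Compute the Cartan integers a_ij = 2(alpha_i, alpha_j)/(alpha_j, alpha_j); the resulting 5x5 Cartan matrix is
[[2, 0, -2, -1, 0], [0, 2, 0, -1, -1], [-1, 0, 2, 0, 0], [-1, -1, 0, 2, 0], [0, -1, 0, 0, 2]].
The roots have two lengths (squared-length ratio 2:1); the short ones are alpha_{3}. The associated Dynkin diagram is a chain of 5 nodes with a double edge at one end; the terminal node there is the unique short simple root (B_5), so the type is B_5 (the algebra so(11)).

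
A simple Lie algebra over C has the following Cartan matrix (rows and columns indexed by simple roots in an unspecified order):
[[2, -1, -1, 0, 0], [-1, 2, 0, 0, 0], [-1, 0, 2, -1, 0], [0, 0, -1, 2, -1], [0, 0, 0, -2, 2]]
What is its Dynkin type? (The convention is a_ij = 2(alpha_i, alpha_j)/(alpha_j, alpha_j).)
The matrix has rank 5 with 2's on the diagonal. Reading the off-diagonal entries as Dynkin edges (a single edge where a_ij = a_ji = -1; a double or triple edge where a_ij * a_ji = 2 or 3), the diagram is a chain of 5 nodes with a double edge at one end; the terminal node there is the unique long simple root (C_5). One simple-root ordering that puts it in standard form is (alpha_2, alpha_1, alpha_3, alpha_4, alpha_5). So the algebra is type C_5, i.e. sp(10).

C_5 (sp(10))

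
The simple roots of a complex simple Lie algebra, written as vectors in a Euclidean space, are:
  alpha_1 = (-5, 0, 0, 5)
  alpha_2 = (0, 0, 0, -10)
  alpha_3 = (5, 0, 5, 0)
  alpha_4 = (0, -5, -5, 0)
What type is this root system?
Compute the Cartan integers a_ij = 2(alpha_i, alpha_j)/(alpha_j, alpha_j); the resulting 4x4 Cartan matrix is
[[2, -1, -1, 0], [-2, 2, 0, 0], [-1, 0, 2, -1], [0, 0, -1, 2]].
The roots have two lengths (squared-length ratio 2:1); the short ones are alpha_{1,3,4}. The associated Dynkin diagram is a chain of 4 nodes with a double edge at one end; the terminal node there is the unique long simple root (C_4), so the type is C_4 (the algebra sp(8)).

type C_4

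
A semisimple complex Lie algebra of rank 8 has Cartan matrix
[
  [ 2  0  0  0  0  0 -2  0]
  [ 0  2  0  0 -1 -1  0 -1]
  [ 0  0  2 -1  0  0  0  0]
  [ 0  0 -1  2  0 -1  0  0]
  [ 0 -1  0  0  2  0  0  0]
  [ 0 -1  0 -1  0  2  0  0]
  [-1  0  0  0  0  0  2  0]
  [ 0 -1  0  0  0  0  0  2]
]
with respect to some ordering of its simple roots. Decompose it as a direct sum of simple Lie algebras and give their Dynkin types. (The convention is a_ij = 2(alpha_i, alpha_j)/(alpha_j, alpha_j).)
B_2 (so(5)) ⊕ D_6 (so(12))

The diagram associated to this matrix has two connected components: the simple roots {alpha_1, alpha_7} form a chain of 2 nodes with a double edge at one end; the terminal node there is the unique short simple root (B_2), and {alpha_2, alpha_3, alpha_4, alpha_5, alpha_6, alpha_8} form a chain of 4 nodes with a fork of two nodes at one end (D_6). A semisimple Lie algebra decomposes uniquely as the direct sum of simple ideals, one per connected component of its Dynkin diagram, so g ≅ B_2 ⊕ D_6 (dimension 10 + 66 = 76).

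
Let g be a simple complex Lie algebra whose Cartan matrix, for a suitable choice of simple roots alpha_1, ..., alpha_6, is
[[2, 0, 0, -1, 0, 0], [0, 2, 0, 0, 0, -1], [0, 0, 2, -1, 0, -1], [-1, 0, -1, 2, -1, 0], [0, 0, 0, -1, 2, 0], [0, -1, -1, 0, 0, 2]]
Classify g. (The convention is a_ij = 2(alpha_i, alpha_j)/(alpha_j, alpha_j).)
The matrix has rank 6 with 2's on the diagonal. Reading the off-diagonal entries as Dynkin edges (a single edge where a_ij = a_ji = -1; a double or triple edge where a_ij * a_ji = 2 or 3), the diagram is a chain of 4 nodes with a fork of two nodes at one end (D_6). One simple-root ordering that puts it in standard form is (alpha_2, alpha_6, alpha_3, alpha_4, alpha_5, alpha_1). So the algebra is type D_6, i.e. so(12).

D_6 (so(12))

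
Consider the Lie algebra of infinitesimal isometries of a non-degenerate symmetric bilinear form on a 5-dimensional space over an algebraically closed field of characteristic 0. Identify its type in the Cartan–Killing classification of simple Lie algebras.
B2

This is so(5) with 5 odd, which has dimension 5(5-1)/2 = 10 and rank (5-1)/2 = 2. In the classification of classical Lie algebras, the orthogonal algebra so(2n+1) in an odd number of variables has type B_n; here n = 2, so the Dynkin diagram is a chain of 2 nodes with a double edge at one end; the terminal node there is the unique short simple root (B_2). Hence the type is B_2.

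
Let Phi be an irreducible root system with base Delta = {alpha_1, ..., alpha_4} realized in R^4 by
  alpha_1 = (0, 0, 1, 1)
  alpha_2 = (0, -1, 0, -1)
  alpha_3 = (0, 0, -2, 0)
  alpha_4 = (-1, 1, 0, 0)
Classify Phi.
Compute the Cartan integers a_ij = 2(alpha_i, alpha_j)/(alpha_j, alpha_j); the resulting 4x4 Cartan matrix is
[[2, -1, -1, 0], [-1, 2, 0, -1], [-2, 0, 2, 0], [0, -1, 0, 2]].
The roots have two lengths (squared-length ratio 2:1); the short ones are alpha_{1,2,4}. The associated Dynkin diagram is a chain of 4 nodes with a double edge at one end; the terminal node there is the unique long simple root (C_4), so the type is C_4 (the algebra sp(8)).

C_4 (sp(8))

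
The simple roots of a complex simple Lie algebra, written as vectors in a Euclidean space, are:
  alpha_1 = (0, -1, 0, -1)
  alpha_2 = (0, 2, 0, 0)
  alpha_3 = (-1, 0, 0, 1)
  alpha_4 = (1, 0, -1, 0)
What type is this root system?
type C_4

Compute the Cartan integers a_ij = 2(alpha_i, alpha_j)/(alpha_j, alpha_j); the resulting 4x4 Cartan matrix is
[[2, -1, -1, 0], [-2, 2, 0, 0], [-1, 0, 2, -1], [0, 0, -1, 2]].
The roots have two lengths (squared-length ratio 2:1); the short ones are alpha_{1,3,4}. The associated Dynkin diagram is a chain of 4 nodes with a double edge at one end; the terminal node there is the unique long simple root (C_4), so the type is C_4 (the algebra sp(8)).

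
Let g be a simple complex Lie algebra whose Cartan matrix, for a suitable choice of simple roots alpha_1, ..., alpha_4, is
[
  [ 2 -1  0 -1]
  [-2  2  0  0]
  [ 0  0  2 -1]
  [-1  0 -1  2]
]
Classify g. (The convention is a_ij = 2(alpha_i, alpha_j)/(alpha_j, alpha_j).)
The matrix has rank 4 with 2's on the diagonal. Reading the off-diagonal entries as Dynkin edges (a single edge where a_ij = a_ji = -1; a double or triple edge where a_ij * a_ji = 2 or 3), the diagram is a chain of 4 nodes with a double edge at one end; the terminal node there is the unique long simple root (C_4). One simple-root ordering that puts it in standard form is (alpha_3, alpha_4, alpha_1, alpha_2). So the algebra is type C_4, i.e. sp(8).

C_4 (sp(8))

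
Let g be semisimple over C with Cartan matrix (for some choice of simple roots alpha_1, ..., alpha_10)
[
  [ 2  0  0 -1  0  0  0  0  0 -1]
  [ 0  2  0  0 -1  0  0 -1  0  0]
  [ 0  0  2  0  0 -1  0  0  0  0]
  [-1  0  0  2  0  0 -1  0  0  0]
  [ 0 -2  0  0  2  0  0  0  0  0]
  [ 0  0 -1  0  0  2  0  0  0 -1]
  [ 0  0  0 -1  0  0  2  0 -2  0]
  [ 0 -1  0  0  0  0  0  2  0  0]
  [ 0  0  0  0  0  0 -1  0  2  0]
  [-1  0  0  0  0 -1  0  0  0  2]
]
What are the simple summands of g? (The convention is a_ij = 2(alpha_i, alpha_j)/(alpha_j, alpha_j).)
B7 + C3

The diagram associated to this matrix has two connected components: the simple roots {alpha_1, alpha_3, alpha_4, alpha_6, alpha_7, alpha_9, alpha_10} form a chain of 7 nodes with a double edge at one end; the terminal node there is the unique short simple root (B_7), and {alpha_2, alpha_5, alpha_8} form a chain of 3 nodes with a double edge at one end; the terminal node there is the unique long simple root (C_3). A semisimple Lie algebra decomposes uniquely as the direct sum of simple ideals, one per connected component of its Dynkin diagram, so g ≅ B_7 ⊕ C_3 (dimension 105 + 21 = 126).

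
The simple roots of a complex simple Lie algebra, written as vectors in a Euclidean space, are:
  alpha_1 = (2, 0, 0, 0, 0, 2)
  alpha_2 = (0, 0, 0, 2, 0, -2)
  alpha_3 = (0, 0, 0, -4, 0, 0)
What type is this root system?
Compute the Cartan integers a_ij = 2(alpha_i, alpha_j)/(alpha_j, alpha_j); the resulting 3x3 Cartan matrix is
[[2, -1, 0], [-1, 2, -1], [0, -2, 2]].
The roots have two lengths (squared-length ratio 2:1); the short ones are alpha_{1,2}. The associated Dynkin diagram is a chain of 3 nodes with a double edge at one end; the terminal node there is the unique long simple root (C_3), so the type is C_3 (the algebra sp(6)).

C_3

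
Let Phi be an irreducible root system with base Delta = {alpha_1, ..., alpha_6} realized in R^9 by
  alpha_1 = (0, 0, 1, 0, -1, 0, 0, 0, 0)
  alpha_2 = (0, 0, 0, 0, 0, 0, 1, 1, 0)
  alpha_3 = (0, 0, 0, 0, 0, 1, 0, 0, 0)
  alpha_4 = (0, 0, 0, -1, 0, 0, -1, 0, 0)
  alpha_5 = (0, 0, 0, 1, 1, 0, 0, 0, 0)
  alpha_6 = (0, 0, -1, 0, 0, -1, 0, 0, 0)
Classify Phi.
Compute the Cartan integers a_ij = 2(alpha_i, alpha_j)/(alpha_j, alpha_j); the resulting 6x6 Cartan matrix is
[[2, 0, 0, 0, -1, -1], [0, 2, 0, -1, 0, 0], [0, 0, 2, 0, 0, -1], [0, -1, 0, 2, -1, 0], [-1, 0, 0, -1, 2, 0], [-1, 0, -2, 0, 0, 2]].
The roots have two lengths (squared-length ratio 2:1); the short ones are alpha_{3}. The associated Dynkin diagram is a chain of 6 nodes with a double edge at one end; the terminal node there is the unique short simple root (B_6), so the type is B_6 (the algebra so(13)).

B6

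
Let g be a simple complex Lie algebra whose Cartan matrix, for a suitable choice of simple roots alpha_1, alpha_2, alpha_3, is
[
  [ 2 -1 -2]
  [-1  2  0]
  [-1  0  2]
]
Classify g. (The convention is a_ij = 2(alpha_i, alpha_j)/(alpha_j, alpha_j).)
The matrix has rank 3 with 2's on the diagonal. Reading the off-diagonal entries as Dynkin edges (a single edge where a_ij = a_ji = -1; a double or triple edge where a_ij * a_ji = 2 or 3), the diagram is a chain of 3 nodes with a double edge at one end; the terminal node there is the unique short simple root (B_3). One simple-root ordering that puts it in standard form is (alpha_2, alpha_1, alpha_3). So the algebra is type B_3, i.e. so(7).

B3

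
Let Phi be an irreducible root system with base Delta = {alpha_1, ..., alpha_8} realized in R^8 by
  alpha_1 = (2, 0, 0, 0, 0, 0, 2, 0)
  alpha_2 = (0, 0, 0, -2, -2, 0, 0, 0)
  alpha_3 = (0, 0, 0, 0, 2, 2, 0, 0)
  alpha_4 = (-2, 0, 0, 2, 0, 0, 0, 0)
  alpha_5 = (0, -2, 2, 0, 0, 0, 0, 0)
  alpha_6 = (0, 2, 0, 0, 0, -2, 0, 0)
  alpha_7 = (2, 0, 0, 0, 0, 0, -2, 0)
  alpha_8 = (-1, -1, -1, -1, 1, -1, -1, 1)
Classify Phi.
E8

Compute the Cartan integers a_ij = 2(alpha_i, alpha_j)/(alpha_j, alpha_j); the resulting 8x8 Cartan matrix is
[[2, 0, 0, -1, 0, 0, 0, -1], [0, 2, -1, -1, 0, 0, 0, 0], [0, -1, 2, 0, 0, -1, 0, 0], [-1, -1, 0, 2, 0, 0, -1, 0], [0, 0, 0, 0, 2, -1, 0, 0], [0, 0, -1, 0, -1, 2, 0, 0], [0, 0, 0, -1, 0, 0, 2, 0], [-1, 0, 0, 0, 0, 0, 0, 2]].
All simple roots have the same length, so the diagram is simply laced. The associated Dynkin diagram is a chain of 7 nodes with one extra node attached to the third node from one end (E_8), so the type is E_8.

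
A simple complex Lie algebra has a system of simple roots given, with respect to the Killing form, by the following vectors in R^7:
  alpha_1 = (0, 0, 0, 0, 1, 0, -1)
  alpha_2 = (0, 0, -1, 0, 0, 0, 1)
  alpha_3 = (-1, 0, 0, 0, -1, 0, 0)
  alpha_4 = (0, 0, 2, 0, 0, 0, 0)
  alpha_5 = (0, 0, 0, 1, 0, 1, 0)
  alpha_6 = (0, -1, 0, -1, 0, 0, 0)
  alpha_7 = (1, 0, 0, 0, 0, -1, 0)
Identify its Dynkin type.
C_7

Compute the Cartan integers a_ij = 2(alpha_i, alpha_j)/(alpha_j, alpha_j); the resulting 7x7 Cartan matrix is
[[2, -1, -1, 0, 0, 0, 0], [-1, 2, 0, -1, 0, 0, 0], [-1, 0, 2, 0, 0, 0, -1], [0, -2, 0, 2, 0, 0, 0], [0, 0, 0, 0, 2, -1, -1], [0, 0, 0, 0, -1, 2, 0], [0, 0, -1, 0, -1, 0, 2]].
The roots have two lengths (squared-length ratio 2:1); the short ones are alpha_{1,2,3,5,6,7}. The associated Dynkin diagram is a chain of 7 nodes with a double edge at one end; the terminal node there is the unique long simple root (C_7), so the type is C_7 (the algebra sp(14)).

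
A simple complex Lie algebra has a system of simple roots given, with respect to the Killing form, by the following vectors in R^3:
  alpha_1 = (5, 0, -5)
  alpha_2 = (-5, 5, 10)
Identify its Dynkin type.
Compute the Cartan integers a_ij = 2(alpha_i, alpha_j)/(alpha_j, alpha_j); the resulting 2x2 Cartan matrix is
[[2, -1], [-3, 2]].
The roots have two lengths (squared-length ratio 3:1); the short ones are alpha_{1}. The associated Dynkin diagram is two nodes joined by a triple edge (G_2), so the type is G_2.

type G_2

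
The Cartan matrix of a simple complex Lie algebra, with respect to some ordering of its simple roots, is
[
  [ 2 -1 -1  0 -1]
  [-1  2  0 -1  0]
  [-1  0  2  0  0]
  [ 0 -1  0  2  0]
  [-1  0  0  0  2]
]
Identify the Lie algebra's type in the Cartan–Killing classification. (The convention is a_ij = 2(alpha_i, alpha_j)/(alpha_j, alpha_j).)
The matrix has rank 5 with 2's on the diagonal. Reading the off-diagonal entries as Dynkin edges (a single edge where a_ij = a_ji = -1; a double or triple edge where a_ij * a_ji = 2 or 3), the diagram is a chain of 3 nodes with a fork of two nodes at one end (D_5). One simple-root ordering that puts it in standard form is (alpha_4, alpha_2, alpha_1, alpha_5, alpha_3). So the algebra is type D_5, i.e. so(10).

D5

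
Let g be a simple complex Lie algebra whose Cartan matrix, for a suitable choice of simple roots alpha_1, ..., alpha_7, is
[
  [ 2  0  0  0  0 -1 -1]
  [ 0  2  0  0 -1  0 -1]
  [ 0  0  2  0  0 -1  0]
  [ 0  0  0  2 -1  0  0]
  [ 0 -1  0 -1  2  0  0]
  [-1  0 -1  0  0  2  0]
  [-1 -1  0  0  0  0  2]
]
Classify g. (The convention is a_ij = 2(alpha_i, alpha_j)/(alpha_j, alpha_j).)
type A_7

The matrix has rank 7 with 2's on the diagonal. Reading the off-diagonal entries as Dynkin edges (a single edge where a_ij = a_ji = -1; a double or triple edge where a_ij * a_ji = 2 or 3), the diagram is a chain of 7 nodes with single edges (A_7). One simple-root ordering that puts it in standard form is (alpha_3, alpha_6, alpha_1, alpha_7, alpha_2, alpha_5, alpha_4). So the algebra is type A_7, i.e. sl(8).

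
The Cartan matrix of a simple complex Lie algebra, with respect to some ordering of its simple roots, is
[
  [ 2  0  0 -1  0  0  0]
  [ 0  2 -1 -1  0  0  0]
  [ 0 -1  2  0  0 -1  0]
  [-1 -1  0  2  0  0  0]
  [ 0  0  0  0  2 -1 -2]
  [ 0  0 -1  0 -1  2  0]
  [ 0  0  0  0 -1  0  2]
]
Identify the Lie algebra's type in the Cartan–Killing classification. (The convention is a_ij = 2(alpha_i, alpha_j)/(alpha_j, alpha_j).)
The matrix has rank 7 with 2's on the diagonal. Reading the off-diagonal entries as Dynkin edges (a single edge where a_ij = a_ji = -1; a double or triple edge where a_ij * a_ji = 2 or 3), the diagram is a chain of 7 nodes with a double edge at one end; the terminal node there is the unique short simple root (B_7). One simple-root ordering that puts it in standard form is (alpha_1, alpha_4, alpha_2, alpha_3, alpha_6, alpha_5, alpha_7). So the algebra is type B_7, i.e. so(15).

type B_7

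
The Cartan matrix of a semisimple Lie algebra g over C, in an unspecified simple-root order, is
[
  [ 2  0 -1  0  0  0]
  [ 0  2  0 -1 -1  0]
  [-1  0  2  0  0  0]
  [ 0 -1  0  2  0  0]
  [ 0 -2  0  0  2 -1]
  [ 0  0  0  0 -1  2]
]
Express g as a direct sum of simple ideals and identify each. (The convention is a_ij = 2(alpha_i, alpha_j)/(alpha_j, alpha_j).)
The diagram associated to this matrix has two connected components: the simple roots {alpha_1, alpha_3} form a chain of 2 nodes with single edges (A_2), and {alpha_2, alpha_4, alpha_5, alpha_6} form a chain of 4 nodes with a double edge between the middle two (F_4). A semisimple Lie algebra decomposes uniquely as the direct sum of simple ideals, one per connected component of its Dynkin diagram, so g ≅ A_2 ⊕ F_4 (dimension 8 + 52 = 60).

A_2 + F_4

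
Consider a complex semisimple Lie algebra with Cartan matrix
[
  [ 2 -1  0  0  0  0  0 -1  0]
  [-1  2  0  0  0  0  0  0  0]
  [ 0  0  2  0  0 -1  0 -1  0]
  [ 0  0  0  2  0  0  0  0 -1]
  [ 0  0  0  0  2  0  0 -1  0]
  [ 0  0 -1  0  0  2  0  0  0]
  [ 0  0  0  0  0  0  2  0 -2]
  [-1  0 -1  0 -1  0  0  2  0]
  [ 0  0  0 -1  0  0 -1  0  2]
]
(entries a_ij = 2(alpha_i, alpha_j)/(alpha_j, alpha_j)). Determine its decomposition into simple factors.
The diagram associated to this matrix has two connected components: the simple roots {alpha_4, alpha_7, alpha_9} form a chain of 3 nodes with a double edge at one end; the terminal node there is the unique long simple root (C_3), and {alpha_1, alpha_2, alpha_3, alpha_5, alpha_6, alpha_8} form a chain of 5 nodes with one extra node attached to the third node from one end (E_6). A semisimple Lie algebra decomposes uniquely as the direct sum of simple ideals, one per connected component of its Dynkin diagram, so g ≅ C_3 ⊕ E_6 (dimension 21 + 78 = 99).

C_3 (sp(6)) ⊕ E_6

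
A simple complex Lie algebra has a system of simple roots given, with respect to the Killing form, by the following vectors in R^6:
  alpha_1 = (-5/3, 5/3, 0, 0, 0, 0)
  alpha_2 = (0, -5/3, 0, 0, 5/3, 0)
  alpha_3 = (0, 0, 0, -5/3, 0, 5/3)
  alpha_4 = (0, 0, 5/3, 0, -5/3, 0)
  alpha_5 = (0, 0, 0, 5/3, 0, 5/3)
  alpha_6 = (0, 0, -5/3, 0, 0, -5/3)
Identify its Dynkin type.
Compute the Cartan integers a_ij = 2(alpha_i, alpha_j)/(alpha_j, alpha_j); the resulting 6x6 Cartan matrix is
[[2, -1, 0, 0, 0, 0], [-1, 2, 0, -1, 0, 0], [0, 0, 2, 0, 0, -1], [0, -1, 0, 2, 0, -1], [0, 0, 0, 0, 2, -1], [0, 0, -1, -1, -1, 2]].
All simple roots have the same length, so the diagram is simply laced. The associated Dynkin diagram is a chain of 4 nodes with a fork of two nodes at one end (D_6), so the type is D_6 (the algebra so(12)).

D_6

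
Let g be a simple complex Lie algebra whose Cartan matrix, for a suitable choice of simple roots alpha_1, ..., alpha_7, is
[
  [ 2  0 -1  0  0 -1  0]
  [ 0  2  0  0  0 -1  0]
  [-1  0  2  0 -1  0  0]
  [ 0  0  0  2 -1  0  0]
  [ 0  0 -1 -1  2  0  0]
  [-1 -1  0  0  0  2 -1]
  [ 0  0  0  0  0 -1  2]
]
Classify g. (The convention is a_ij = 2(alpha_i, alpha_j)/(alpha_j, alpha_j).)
The matrix has rank 7 with 2's on the diagonal. Reading the off-diagonal entries as Dynkin edges (a single edge where a_ij = a_ji = -1; a double or triple edge where a_ij * a_ji = 2 or 3), the diagram is a chain of 5 nodes with a fork of two nodes at one end (D_7). One simple-root ordering that puts it in standard form is (alpha_4, alpha_5, alpha_3, alpha_1, alpha_6, alpha_2, alpha_7). So the algebra is type D_7, i.e. so(14).

D_7 (so(14))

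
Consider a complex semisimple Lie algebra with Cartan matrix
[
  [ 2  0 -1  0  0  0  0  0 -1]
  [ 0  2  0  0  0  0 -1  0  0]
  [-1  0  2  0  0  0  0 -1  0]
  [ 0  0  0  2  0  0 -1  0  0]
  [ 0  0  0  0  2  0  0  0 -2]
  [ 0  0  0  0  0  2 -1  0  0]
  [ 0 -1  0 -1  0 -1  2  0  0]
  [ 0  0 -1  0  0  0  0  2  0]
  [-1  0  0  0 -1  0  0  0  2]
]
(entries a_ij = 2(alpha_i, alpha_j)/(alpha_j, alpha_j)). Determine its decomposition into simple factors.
type C_5 + type D_4

The diagram associated to this matrix has two connected components: the simple roots {alpha_1, alpha_3, alpha_5, alpha_8, alpha_9} form a chain of 5 nodes with a double edge at one end; the terminal node there is the unique long simple root (C_5), and {alpha_2, alpha_4, alpha_6, alpha_7} form a chain of 2 nodes with a fork of two nodes at one end (D_4). A semisimple Lie algebra decomposes uniquely as the direct sum of simple ideals, one per connected component of its Dynkin diagram, so g ≅ C_5 ⊕ D_4 (dimension 55 + 28 = 83).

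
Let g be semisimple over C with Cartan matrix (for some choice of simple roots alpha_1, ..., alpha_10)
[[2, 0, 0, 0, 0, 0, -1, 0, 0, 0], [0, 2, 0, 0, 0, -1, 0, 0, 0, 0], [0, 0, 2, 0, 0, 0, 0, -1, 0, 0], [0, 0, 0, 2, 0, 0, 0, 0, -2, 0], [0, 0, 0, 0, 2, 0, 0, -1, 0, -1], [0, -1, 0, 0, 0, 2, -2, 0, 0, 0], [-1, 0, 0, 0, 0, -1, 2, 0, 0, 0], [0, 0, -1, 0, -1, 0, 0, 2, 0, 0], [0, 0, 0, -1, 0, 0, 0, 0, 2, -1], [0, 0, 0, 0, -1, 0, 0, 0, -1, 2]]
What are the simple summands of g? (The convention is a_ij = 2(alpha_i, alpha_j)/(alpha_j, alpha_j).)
C6 + F4

The diagram associated to this matrix has two connected components: the simple roots {alpha_3, alpha_4, alpha_5, alpha_8, alpha_9, alpha_10} form a chain of 6 nodes with a double edge at one end; the terminal node there is the unique long simple root (C_6), and {alpha_1, alpha_2, alpha_6, alpha_7} form a chain of 4 nodes with a double edge between the middle two (F_4). A semisimple Lie algebra decomposes uniquely as the direct sum of simple ideals, one per connected component of its Dynkin diagram, so g ≅ C_6 ⊕ F_4 (dimension 78 + 52 = 130).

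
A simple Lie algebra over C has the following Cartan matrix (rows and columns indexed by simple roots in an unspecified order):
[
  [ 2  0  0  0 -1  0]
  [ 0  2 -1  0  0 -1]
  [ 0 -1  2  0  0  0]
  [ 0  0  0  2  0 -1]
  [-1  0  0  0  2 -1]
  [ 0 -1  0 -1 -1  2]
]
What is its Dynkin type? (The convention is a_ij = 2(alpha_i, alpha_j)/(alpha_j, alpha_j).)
E6

The matrix has rank 6 with 2's on the diagonal. Reading the off-diagonal entries as Dynkin edges (a single edge where a_ij = a_ji = -1; a double or triple edge where a_ij * a_ji = 2 or 3), the diagram is a chain of 5 nodes with one extra node attached to the third node from one end (E_6). One simple-root ordering that puts it in standard form is (alpha_3, alpha_4, alpha_2, alpha_6, alpha_5, alpha_1). So the algebra is type E_6.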